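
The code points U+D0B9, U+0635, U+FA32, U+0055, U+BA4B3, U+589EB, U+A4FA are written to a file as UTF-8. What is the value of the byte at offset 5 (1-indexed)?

1-indexed offset 5 is 0-indexed offset 4.
U+D0B9 → 3-byte form ED 82 B9 at offsets 0–2.
U+0635 → 2-byte form D8 B5 at offsets 3–4.
Offset 4 falls in char 2's range; it's byte 2 of D8 B5 = 0xB5.

0xB5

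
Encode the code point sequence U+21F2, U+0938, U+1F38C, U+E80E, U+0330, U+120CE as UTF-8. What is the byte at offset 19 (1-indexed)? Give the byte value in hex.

1-indexed offset 19 is 0-indexed offset 18.
U+21F2 → 3-byte form E2 87 B2 at offsets 0–2.
U+0938 → 3-byte form E0 A4 B8 at offsets 3–5.
U+1F38C → 4-byte form F0 9F 8E 8C at offsets 6–9.
U+E80E → 3-byte form EE A0 8E at offsets 10–12.
U+0330 → 2-byte form CC B0 at offsets 13–14.
U+120CE → 4-byte form F0 92 83 8E at offsets 15–18.
Offset 18 falls in char 6's range; it's byte 4 of F0 92 83 8E = 0x8E.

0x8E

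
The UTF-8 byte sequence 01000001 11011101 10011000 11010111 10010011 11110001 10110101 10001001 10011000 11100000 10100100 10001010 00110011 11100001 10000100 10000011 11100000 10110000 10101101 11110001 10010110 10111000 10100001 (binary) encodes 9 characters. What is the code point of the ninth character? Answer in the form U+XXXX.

U+56E21

Offset 0: leading byte 0x41 = 01000001 → 1-byte char #1 = 41.
Offset 1: leading byte 0xDD = 11011101 → 2-byte char #2 = DD 98.
Offset 3: leading byte 0xD7 = 11010111 → 2-byte char #3 = D7 93.
Offset 5: leading byte 0xF1 = 11110001 → 4-byte char #4 = F1 B5 89 98.
Offset 9: leading byte 0xE0 = 11100000 → 3-byte char #5 = E0 A4 8A.
Offset 12: leading byte 0x33 = 00110011 → 1-byte char #6 = 33.
Offset 13: leading byte 0xE1 = 11100001 → 3-byte char #7 = E1 84 83.
Offset 16: leading byte 0xE0 = 11100000 → 3-byte char #8 = E0 B0 AD.
Offset 19: leading byte 0xF1 = 11110001 → 4-byte char #9 = F1 96 B8 A1.
Leading byte 0xF1 = 11110001 matches 11110xxx → 4-byte sequence.
Byte 1: 0xF1 = 11110001, payload 001 (3 bits).
Byte 2: 0x96 = 10010110 (10xxxxxx ✓), payload 010110.
Byte 3: 0xB8 = 10111000 (10xxxxxx ✓), payload 111000.
Byte 4: 0xA1 = 10100001 (10xxxxxx ✓), payload 100001.
Concatenate: 001010110111000100001 = 0x56E21 (21 bits → U+56E21).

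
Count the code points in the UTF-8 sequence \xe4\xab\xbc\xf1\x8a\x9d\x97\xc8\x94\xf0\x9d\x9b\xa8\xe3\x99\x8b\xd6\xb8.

6

Byte at offset 0: 0xE4 = 11100100 → 3-byte char (#1). Advance 3.
Byte at offset 3: 0xF1 = 11110001 → 4-byte char (#2). Advance 4.
Byte at offset 7: 0xC8 = 11001000 → 2-byte char (#3). Advance 2.
Byte at offset 9: 0xF0 = 11110000 → 4-byte char (#4). Advance 4.
Byte at offset 13: 0xE3 = 11100011 → 3-byte char (#5). Advance 3.
Byte at offset 16: 0xD6 = 11010110 → 2-byte char (#6). Advance 2.
Reached end at offset 18 after 6 code points.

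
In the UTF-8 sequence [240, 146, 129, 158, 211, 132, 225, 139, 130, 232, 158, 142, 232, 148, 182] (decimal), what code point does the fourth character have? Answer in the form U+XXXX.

Offset 0: leading byte 0xF0 = 11110000 → 4-byte char #1 = F0 92 81 9E.
Offset 4: leading byte 0xD3 = 11010011 → 2-byte char #2 = D3 84.
Offset 6: leading byte 0xE1 = 11100001 → 3-byte char #3 = E1 8B 82.
Offset 9: leading byte 0xE8 = 11101000 → 3-byte char #4 = E8 9E 8E.
Leading byte 0xE8 = 11101000 matches 1110xxxx → 3-byte sequence.
Byte 1: 0xE8 = 11101000, payload 1000 (4 bits).
Byte 2: 0x9E = 10011110 (10xxxxxx ✓), payload 011110.
Byte 3: 0x8E = 10001110 (10xxxxxx ✓), payload 001110.
Concatenate: 1000011110001110 = 0x878E (16 bits → U+878E).

U+878E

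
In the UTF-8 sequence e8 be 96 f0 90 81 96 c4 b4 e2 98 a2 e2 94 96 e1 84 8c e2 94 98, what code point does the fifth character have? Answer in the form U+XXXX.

Offset 0: leading byte 0xE8 = 11101000 → 3-byte char #1 = E8 BE 96.
Offset 3: leading byte 0xF0 = 11110000 → 4-byte char #2 = F0 90 81 96.
Offset 7: leading byte 0xC4 = 11000100 → 2-byte char #3 = C4 B4.
Offset 9: leading byte 0xE2 = 11100010 → 3-byte char #4 = E2 98 A2.
Offset 12: leading byte 0xE2 = 11100010 → 3-byte char #5 = E2 94 96.
Leading byte 0xE2 = 11100010 matches 1110xxxx → 3-byte sequence.
Byte 1: 0xE2 = 11100010, payload 0010 (4 bits).
Byte 2: 0x94 = 10010100 (10xxxxxx ✓), payload 010100.
Byte 3: 0x96 = 10010110 (10xxxxxx ✓), payload 010110.
Concatenate: 0010010100010110 = 0x2516 (16 bits → U+2516).

U+2516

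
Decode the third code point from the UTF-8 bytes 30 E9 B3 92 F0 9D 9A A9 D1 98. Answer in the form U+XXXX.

U+1D6A9

Offset 0: leading byte 0x30 = 00110000 → 1-byte char #1 = 30.
Offset 1: leading byte 0xE9 = 11101001 → 3-byte char #2 = E9 B3 92.
Offset 4: leading byte 0xF0 = 11110000 → 4-byte char #3 = F0 9D 9A A9.
Leading byte 0xF0 = 11110000 matches 11110xxx → 4-byte sequence.
Byte 1: 0xF0 = 11110000, payload 000 (3 bits).
Byte 2: 0x9D = 10011101 (10xxxxxx ✓), payload 011101.
Byte 3: 0x9A = 10011010 (10xxxxxx ✓), payload 011010.
Byte 4: 0xA9 = 10101001 (10xxxxxx ✓), payload 101001.
Concatenate: 000011101011010101001 = 0x1D6A9 (21 bits → U+1D6A9).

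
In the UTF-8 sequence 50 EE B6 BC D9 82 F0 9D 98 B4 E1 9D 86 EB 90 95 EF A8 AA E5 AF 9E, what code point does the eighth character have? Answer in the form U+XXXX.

U+5BDE

Offset 0: leading byte 0x50 = 01010000 → 1-byte char #1 = 50.
Offset 1: leading byte 0xEE = 11101110 → 3-byte char #2 = EE B6 BC.
Offset 4: leading byte 0xD9 = 11011001 → 2-byte char #3 = D9 82.
Offset 6: leading byte 0xF0 = 11110000 → 4-byte char #4 = F0 9D 98 B4.
Offset 10: leading byte 0xE1 = 11100001 → 3-byte char #5 = E1 9D 86.
Offset 13: leading byte 0xEB = 11101011 → 3-byte char #6 = EB 90 95.
Offset 16: leading byte 0xEF = 11101111 → 3-byte char #7 = EF A8 AA.
Offset 19: leading byte 0xE5 = 11100101 → 3-byte char #8 = E5 AF 9E.
Leading byte 0xE5 = 11100101 matches 1110xxxx → 3-byte sequence.
Byte 1: 0xE5 = 11100101, payload 0101 (4 bits).
Byte 2: 0xAF = 10101111 (10xxxxxx ✓), payload 101111.
Byte 3: 0x9E = 10011110 (10xxxxxx ✓), payload 011110.
Concatenate: 0101101111011110 = 0x5BDE (16 bits → U+5BDE).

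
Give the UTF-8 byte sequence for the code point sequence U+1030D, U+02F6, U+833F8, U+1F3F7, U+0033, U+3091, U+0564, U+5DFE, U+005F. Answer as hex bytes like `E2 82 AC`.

F0 90 8C 8D CB B6 F2 83 8F B8 F0 9F 8F B7 33 E3 82 91 D5 A4 E5 B7 BE 5F

U+1030D: 4-byte form → F0 90 8C 8D.
U+02F6: 2-byte form → CB B6.
U+833F8: 4-byte form → F2 83 8F B8.
U+1F3F7: 4-byte form → F0 9F 8F B7.
U+0033: 1-byte form → 33.
U+3091: 3-byte form → E3 82 91.
U+0564: 2-byte form → D5 A4.
U+5DFE: 3-byte form → E5 B7 BE.
U+005F: 1-byte form → 5F.
Concatenated (24 bytes): F0 90 8C 8D CB B6 F2 83 8F B8 F0 9F 8F B7 33 E3 82 91 D5 A4 E5 B7 BE 5F.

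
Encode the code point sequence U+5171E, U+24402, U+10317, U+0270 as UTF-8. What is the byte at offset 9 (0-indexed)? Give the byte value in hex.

U+5171E → 4-byte form F1 91 9C 9E at offsets 0–3.
U+24402 → 4-byte form F0 A4 90 82 at offsets 4–7.
U+10317 → 4-byte form F0 90 8C 97 at offsets 8–11.
Offset 9 falls in char 3's range; it's byte 2 of F0 90 8C 97 = 0x90.

0x90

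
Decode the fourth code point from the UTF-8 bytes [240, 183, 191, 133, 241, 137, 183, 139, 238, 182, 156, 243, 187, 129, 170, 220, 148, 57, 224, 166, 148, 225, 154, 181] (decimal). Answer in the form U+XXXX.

U+FB06A

Offset 0: leading byte 0xF0 = 11110000 → 4-byte char #1 = F0 B7 BF 85.
Offset 4: leading byte 0xF1 = 11110001 → 4-byte char #2 = F1 89 B7 8B.
Offset 8: leading byte 0xEE = 11101110 → 3-byte char #3 = EE B6 9C.
Offset 11: leading byte 0xF3 = 11110011 → 4-byte char #4 = F3 BB 81 AA.
Leading byte 0xF3 = 11110011 matches 11110xxx → 4-byte sequence.
Byte 1: 0xF3 = 11110011, payload 011 (3 bits).
Byte 2: 0xBB = 10111011 (10xxxxxx ✓), payload 111011.
Byte 3: 0x81 = 10000001 (10xxxxxx ✓), payload 000001.
Byte 4: 0xAA = 10101010 (10xxxxxx ✓), payload 101010.
Concatenate: 011111011000001101010 = 0xFB06A (21 bits → U+FB06A).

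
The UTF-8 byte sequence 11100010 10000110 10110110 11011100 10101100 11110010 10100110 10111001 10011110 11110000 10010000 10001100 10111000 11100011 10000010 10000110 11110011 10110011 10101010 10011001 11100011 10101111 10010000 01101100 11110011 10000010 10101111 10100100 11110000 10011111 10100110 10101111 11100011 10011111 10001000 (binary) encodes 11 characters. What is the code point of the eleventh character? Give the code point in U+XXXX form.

U+37C8

Offset 0: leading byte 0xE2 = 11100010 → 3-byte char #1 = E2 86 B6.
Offset 3: leading byte 0xDC = 11011100 → 2-byte char #2 = DC AC.
Offset 5: leading byte 0xF2 = 11110010 → 4-byte char #3 = F2 A6 B9 9E.
Offset 9: leading byte 0xF0 = 11110000 → 4-byte char #4 = F0 90 8C B8.
Offset 13: leading byte 0xE3 = 11100011 → 3-byte char #5 = E3 82 86.
Offset 16: leading byte 0xF3 = 11110011 → 4-byte char #6 = F3 B3 AA 99.
Offset 20: leading byte 0xE3 = 11100011 → 3-byte char #7 = E3 AF 90.
Offset 23: leading byte 0x6C = 01101100 → 1-byte char #8 = 6C.
Offset 24: leading byte 0xF3 = 11110011 → 4-byte char #9 = F3 82 AF A4.
Offset 28: leading byte 0xF0 = 11110000 → 4-byte char #10 = F0 9F A6 AF.
Offset 32: leading byte 0xE3 = 11100011 → 3-byte char #11 = E3 9F 88.
Leading byte 0xE3 = 11100011 matches 1110xxxx → 3-byte sequence.
Byte 1: 0xE3 = 11100011, payload 0011 (4 bits).
Byte 2: 0x9F = 10011111 (10xxxxxx ✓), payload 011111.
Byte 3: 0x88 = 10001000 (10xxxxxx ✓), payload 001000.
Concatenate: 0011011111001000 = 0x37C8 (16 bits → U+37C8).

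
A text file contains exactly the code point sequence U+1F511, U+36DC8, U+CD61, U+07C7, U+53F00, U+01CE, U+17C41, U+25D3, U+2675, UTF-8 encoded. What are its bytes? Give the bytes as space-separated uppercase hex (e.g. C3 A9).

U+1F511: 4-byte form → F0 9F 94 91.
U+36DC8: 4-byte form → F0 B6 B7 88.
U+CD61: 3-byte form → EC B5 A1.
U+07C7: 2-byte form → DF 87.
U+53F00: 4-byte form → F1 93 BC 80.
U+01CE: 2-byte form → C7 8E.
U+17C41: 4-byte form → F0 97 B1 81.
U+25D3: 3-byte form → E2 97 93.
U+2675: 3-byte form → E2 99 B5.
Concatenated (29 bytes): F0 9F 94 91 F0 B6 B7 88 EC B5 A1 DF 87 F1 93 BC 80 C7 8E F0 97 B1 81 E2 97 93 E2 99 B5.

F0 9F 94 91 F0 B6 B7 88 EC B5 A1 DF 87 F1 93 BC 80 C7 8E F0 97 B1 81 E2 97 93 E2 99 B5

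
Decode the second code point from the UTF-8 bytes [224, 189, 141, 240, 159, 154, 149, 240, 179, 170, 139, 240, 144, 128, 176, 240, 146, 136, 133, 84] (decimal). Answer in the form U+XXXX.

Offset 0: leading byte 0xE0 = 11100000 → 3-byte char #1 = E0 BD 8D.
Offset 3: leading byte 0xF0 = 11110000 → 4-byte char #2 = F0 9F 9A 95.
Leading byte 0xF0 = 11110000 matches 11110xxx → 4-byte sequence.
Byte 1: 0xF0 = 11110000, payload 000 (3 bits).
Byte 2: 0x9F = 10011111 (10xxxxxx ✓), payload 011111.
Byte 3: 0x9A = 10011010 (10xxxxxx ✓), payload 011010.
Byte 4: 0x95 = 10010101 (10xxxxxx ✓), payload 010101.
Concatenate: 000011111011010010101 = 0x1F695 (21 bits → U+1F695).

U+1F695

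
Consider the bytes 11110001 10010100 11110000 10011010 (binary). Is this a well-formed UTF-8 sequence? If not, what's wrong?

invalid (non-continuation byte where continuation expected)

Leading byte 0xF1 = 11110001 → 4-byte form.
Byte 3 is 0xF0 = 11110000, which is not 10xxxxxx — expected a continuation byte.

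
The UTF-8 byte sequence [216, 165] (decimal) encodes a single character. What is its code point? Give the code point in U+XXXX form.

U+0625

Leading byte 0xD8 = 11011000 matches 110xxxxx → 2-byte sequence.
Byte 1: 0xD8 = 11011000, payload 11000 (5 bits).
Byte 2: 0xA5 = 10100101 (10xxxxxx ✓), payload 100101.
Concatenate: 11000100101 = 0x625 (11 bits → U+0625).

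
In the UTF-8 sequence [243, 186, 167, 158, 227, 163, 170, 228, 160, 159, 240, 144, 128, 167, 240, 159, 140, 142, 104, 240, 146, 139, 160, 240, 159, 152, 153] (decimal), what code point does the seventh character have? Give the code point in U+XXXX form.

U+122E0

Offset 0: leading byte 0xF3 = 11110011 → 4-byte char #1 = F3 BA A7 9E.
Offset 4: leading byte 0xE3 = 11100011 → 3-byte char #2 = E3 A3 AA.
Offset 7: leading byte 0xE4 = 11100100 → 3-byte char #3 = E4 A0 9F.
Offset 10: leading byte 0xF0 = 11110000 → 4-byte char #4 = F0 90 80 A7.
Offset 14: leading byte 0xF0 = 11110000 → 4-byte char #5 = F0 9F 8C 8E.
Offset 18: leading byte 0x68 = 01101000 → 1-byte char #6 = 68.
Offset 19: leading byte 0xF0 = 11110000 → 4-byte char #7 = F0 92 8B A0.
Leading byte 0xF0 = 11110000 matches 11110xxx → 4-byte sequence.
Byte 1: 0xF0 = 11110000, payload 000 (3 bits).
Byte 2: 0x92 = 10010010 (10xxxxxx ✓), payload 010010.
Byte 3: 0x8B = 10001011 (10xxxxxx ✓), payload 001011.
Byte 4: 0xA0 = 10100000 (10xxxxxx ✓), payload 100000.
Concatenate: 000010010001011100000 = 0x122E0 (21 bits → U+122E0).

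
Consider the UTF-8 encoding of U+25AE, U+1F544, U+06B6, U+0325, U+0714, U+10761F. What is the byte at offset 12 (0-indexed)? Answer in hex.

U+25AE → 3-byte form E2 96 AE at offsets 0–2.
U+1F544 → 4-byte form F0 9F 95 84 at offsets 3–6.
U+06B6 → 2-byte form DA B6 at offsets 7–8.
U+0325 → 2-byte form CC A5 at offsets 9–10.
U+0714 → 2-byte form DC 94 at offsets 11–12.
Offset 12 falls in char 5's range; it's byte 2 of DC 94 = 0x94.

0x94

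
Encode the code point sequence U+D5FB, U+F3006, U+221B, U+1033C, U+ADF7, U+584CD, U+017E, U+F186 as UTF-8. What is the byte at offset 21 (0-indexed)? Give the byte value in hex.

U+D5FB → 3-byte form ED 97 BB at offsets 0–2.
U+F3006 → 4-byte form F3 B3 80 86 at offsets 3–6.
U+221B → 3-byte form E2 88 9B at offsets 7–9.
U+1033C → 4-byte form F0 90 8C BC at offsets 10–13.
U+ADF7 → 3-byte form EA B7 B7 at offsets 14–16.
U+584CD → 4-byte form F1 98 93 8D at offsets 17–20.
U+017E → 2-byte form C5 BE at offsets 21–22.
Offset 21 falls in char 7's range; it's byte 1 of C5 BE = 0xC5.

0xC5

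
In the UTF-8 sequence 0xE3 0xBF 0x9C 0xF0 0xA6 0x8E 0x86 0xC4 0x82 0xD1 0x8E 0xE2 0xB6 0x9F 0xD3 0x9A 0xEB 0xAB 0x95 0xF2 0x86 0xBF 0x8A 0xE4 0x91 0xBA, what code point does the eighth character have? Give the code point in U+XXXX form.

Offset 0: leading byte 0xE3 = 11100011 → 3-byte char #1 = E3 BF 9C.
Offset 3: leading byte 0xF0 = 11110000 → 4-byte char #2 = F0 A6 8E 86.
Offset 7: leading byte 0xC4 = 11000100 → 2-byte char #3 = C4 82.
Offset 9: leading byte 0xD1 = 11010001 → 2-byte char #4 = D1 8E.
Offset 11: leading byte 0xE2 = 11100010 → 3-byte char #5 = E2 B6 9F.
Offset 14: leading byte 0xD3 = 11010011 → 2-byte char #6 = D3 9A.
Offset 16: leading byte 0xEB = 11101011 → 3-byte char #7 = EB AB 95.
Offset 19: leading byte 0xF2 = 11110010 → 4-byte char #8 = F2 86 BF 8A.
Leading byte 0xF2 = 11110010 matches 11110xxx → 4-byte sequence.
Byte 1: 0xF2 = 11110010, payload 010 (3 bits).
Byte 2: 0x86 = 10000110 (10xxxxxx ✓), payload 000110.
Byte 3: 0xBF = 10111111 (10xxxxxx ✓), payload 111111.
Byte 4: 0x8A = 10001010 (10xxxxxx ✓), payload 001010.
Concatenate: 010000110111111001010 = 0x86FCA (21 bits → U+86FCA).

U+86FCA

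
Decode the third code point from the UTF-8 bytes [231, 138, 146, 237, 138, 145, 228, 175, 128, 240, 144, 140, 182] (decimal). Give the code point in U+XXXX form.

Offset 0: leading byte 0xE7 = 11100111 → 3-byte char #1 = E7 8A 92.
Offset 3: leading byte 0xED = 11101101 → 3-byte char #2 = ED 8A 91.
Offset 6: leading byte 0xE4 = 11100100 → 3-byte char #3 = E4 AF 80.
Leading byte 0xE4 = 11100100 matches 1110xxxx → 3-byte sequence.
Byte 1: 0xE4 = 11100100, payload 0100 (4 bits).
Byte 2: 0xAF = 10101111 (10xxxxxx ✓), payload 101111.
Byte 3: 0x80 = 10000000 (10xxxxxx ✓), payload 000000.
Concatenate: 0100101111000000 = 0x4BC0 (16 bits → U+4BC0).

U+4BC0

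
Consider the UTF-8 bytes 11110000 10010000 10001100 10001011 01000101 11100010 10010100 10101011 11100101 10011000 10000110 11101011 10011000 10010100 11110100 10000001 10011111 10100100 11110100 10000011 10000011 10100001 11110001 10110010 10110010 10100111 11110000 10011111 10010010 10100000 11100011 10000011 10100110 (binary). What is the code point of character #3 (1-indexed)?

U+252B

Offset 0: leading byte 0xF0 = 11110000 → 4-byte char #1 = F0 90 8C 8B.
Offset 4: leading byte 0x45 = 01000101 → 1-byte char #2 = 45.
Offset 5: leading byte 0xE2 = 11100010 → 3-byte char #3 = E2 94 AB.
Leading byte 0xE2 = 11100010 matches 1110xxxx → 3-byte sequence.
Byte 1: 0xE2 = 11100010, payload 0010 (4 bits).
Byte 2: 0x94 = 10010100 (10xxxxxx ✓), payload 010100.
Byte 3: 0xAB = 10101011 (10xxxxxx ✓), payload 101011.
Concatenate: 0010010100101011 = 0x252B (16 bits → U+252B).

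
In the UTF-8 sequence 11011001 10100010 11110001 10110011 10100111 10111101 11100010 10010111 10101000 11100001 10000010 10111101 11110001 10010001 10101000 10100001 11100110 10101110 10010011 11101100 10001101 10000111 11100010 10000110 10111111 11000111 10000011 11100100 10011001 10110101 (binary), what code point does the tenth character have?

Offset 0: leading byte 0xD9 = 11011001 → 2-byte char #1 = D9 A2.
Offset 2: leading byte 0xF1 = 11110001 → 4-byte char #2 = F1 B3 A7 BD.
Offset 6: leading byte 0xE2 = 11100010 → 3-byte char #3 = E2 97 A8.
Offset 9: leading byte 0xE1 = 11100001 → 3-byte char #4 = E1 82 BD.
Offset 12: leading byte 0xF1 = 11110001 → 4-byte char #5 = F1 91 A8 A1.
Offset 16: leading byte 0xE6 = 11100110 → 3-byte char #6 = E6 AE 93.
Offset 19: leading byte 0xEC = 11101100 → 3-byte char #7 = EC 8D 87.
Offset 22: leading byte 0xE2 = 11100010 → 3-byte char #8 = E2 86 BF.
Offset 25: leading byte 0xC7 = 11000111 → 2-byte char #9 = C7 83.
Offset 27: leading byte 0xE4 = 11100100 → 3-byte char #10 = E4 99 B5.
Leading byte 0xE4 = 11100100 matches 1110xxxx → 3-byte sequence.
Byte 1: 0xE4 = 11100100, payload 0100 (4 bits).
Byte 2: 0x99 = 10011001 (10xxxxxx ✓), payload 011001.
Byte 3: 0xB5 = 10110101 (10xxxxxx ✓), payload 110101.
Concatenate: 0100011001110101 = 0x4675 (16 bits → U+4675).

U+4675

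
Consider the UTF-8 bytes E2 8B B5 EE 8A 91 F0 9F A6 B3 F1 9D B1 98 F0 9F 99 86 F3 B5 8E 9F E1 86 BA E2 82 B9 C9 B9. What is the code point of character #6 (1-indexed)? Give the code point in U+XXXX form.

Offset 0: leading byte 0xE2 = 11100010 → 3-byte char #1 = E2 8B B5.
Offset 3: leading byte 0xEE = 11101110 → 3-byte char #2 = EE 8A 91.
Offset 6: leading byte 0xF0 = 11110000 → 4-byte char #3 = F0 9F A6 B3.
Offset 10: leading byte 0xF1 = 11110001 → 4-byte char #4 = F1 9D B1 98.
Offset 14: leading byte 0xF0 = 11110000 → 4-byte char #5 = F0 9F 99 86.
Offset 18: leading byte 0xF3 = 11110011 → 4-byte char #6 = F3 B5 8E 9F.
Leading byte 0xF3 = 11110011 matches 11110xxx → 4-byte sequence.
Byte 1: 0xF3 = 11110011, payload 011 (3 bits).
Byte 2: 0xB5 = 10110101 (10xxxxxx ✓), payload 110101.
Byte 3: 0x8E = 10001110 (10xxxxxx ✓), payload 001110.
Byte 4: 0x9F = 10011111 (10xxxxxx ✓), payload 011111.
Concatenate: 011110101001110011111 = 0xF539F (21 bits → U+F539F).

U+F539F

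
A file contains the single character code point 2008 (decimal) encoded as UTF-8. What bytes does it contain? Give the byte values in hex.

DF 98

U+07D8 = 0x7D8 = 2008 decimal. In range U+0080–U+07FF → 2-byte form: 110xxxxx 10xxxxxx.
Binary (11 bits): 11111011000.
Split 5+6: 11111 | 011000.
Byte 1: 11011111 = 0xDF.
Byte 2: 10011000 = 0x98.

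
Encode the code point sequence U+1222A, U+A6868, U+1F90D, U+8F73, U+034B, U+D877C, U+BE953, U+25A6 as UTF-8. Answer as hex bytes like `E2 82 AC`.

F0 92 88 AA F2 A6 A1 A8 F0 9F A4 8D E8 BD B3 CD 8B F3 98 9D BC F2 BE A5 93 E2 96 A6

U+1222A: 4-byte form → F0 92 88 AA.
U+A6868: 4-byte form → F2 A6 A1 A8.
U+1F90D: 4-byte form → F0 9F A4 8D.
U+8F73: 3-byte form → E8 BD B3.
U+034B: 2-byte form → CD 8B.
U+D877C: 4-byte form → F3 98 9D BC.
U+BE953: 4-byte form → F2 BE A5 93.
U+25A6: 3-byte form → E2 96 A6.
Concatenated (28 bytes): F0 92 88 AA F2 A6 A1 A8 F0 9F A4 8D E8 BD B3 CD 8B F3 98 9D BC F2 BE A5 93 E2 96 A6.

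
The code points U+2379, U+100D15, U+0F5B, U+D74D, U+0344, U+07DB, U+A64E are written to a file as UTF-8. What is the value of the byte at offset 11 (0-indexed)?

0x9D

U+2379 → 3-byte form E2 8D B9 at offsets 0–2.
U+100D15 → 4-byte form F4 80 B4 95 at offsets 3–6.
U+0F5B → 3-byte form E0 BD 9B at offsets 7–9.
U+D74D → 3-byte form ED 9D 8D at offsets 10–12.
Offset 11 falls in char 4's range; it's byte 2 of ED 9D 8D = 0x9D.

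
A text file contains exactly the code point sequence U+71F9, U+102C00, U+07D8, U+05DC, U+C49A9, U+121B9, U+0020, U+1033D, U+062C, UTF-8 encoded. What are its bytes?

U+71F9: 3-byte form → E7 87 B9.
U+102C00: 4-byte form → F4 82 B0 80.
U+07D8: 2-byte form → DF 98.
U+05DC: 2-byte form → D7 9C.
U+C49A9: 4-byte form → F3 84 A6 A9.
U+121B9: 4-byte form → F0 92 86 B9.
U+0020: 1-byte form → 20.
U+1033D: 4-byte form → F0 90 8C BD.
U+062C: 2-byte form → D8 AC.
Concatenated (26 bytes): E7 87 B9 F4 82 B0 80 DF 98 D7 9C F3 84 A6 A9 F0 92 86 B9 20 F0 90 8C BD D8 AC.

E7 87 B9 F4 82 B0 80 DF 98 D7 9C F3 84 A6 A9 F0 92 86 B9 20 F0 90 8C BD D8 AC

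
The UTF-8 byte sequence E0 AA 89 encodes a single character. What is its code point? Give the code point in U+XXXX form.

Leading byte 0xE0 = 11100000 matches 1110xxxx → 3-byte sequence.
Byte 1: 0xE0 = 11100000, payload 0000 (4 bits).
Byte 2: 0xAA = 10101010 (10xxxxxx ✓), payload 101010.
Byte 3: 0x89 = 10001001 (10xxxxxx ✓), payload 001001.
Concatenate: 0000101010001001 = 0xA89 (16 bits → U+0A89).

U+0A89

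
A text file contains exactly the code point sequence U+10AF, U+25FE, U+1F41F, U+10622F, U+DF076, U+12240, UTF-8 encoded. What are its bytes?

E1 82 AF E2 97 BE F0 9F 90 9F F4 86 88 AF F3 9F 81 B6 F0 92 89 80

U+10AF: 3-byte form → E1 82 AF.
U+25FE: 3-byte form → E2 97 BE.
U+1F41F: 4-byte form → F0 9F 90 9F.
U+10622F: 4-byte form → F4 86 88 AF.
U+DF076: 4-byte form → F3 9F 81 B6.
U+12240: 4-byte form → F0 92 89 80.
Concatenated (22 bytes): E1 82 AF E2 97 BE F0 9F 90 9F F4 86 88 AF F3 9F 81 B6 F0 92 89 80.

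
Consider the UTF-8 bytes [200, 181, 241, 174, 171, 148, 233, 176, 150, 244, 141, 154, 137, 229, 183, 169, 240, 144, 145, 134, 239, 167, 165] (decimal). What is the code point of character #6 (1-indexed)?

Offset 0: leading byte 0xC8 = 11001000 → 2-byte char #1 = C8 B5.
Offset 2: leading byte 0xF1 = 11110001 → 4-byte char #2 = F1 AE AB 94.
Offset 6: leading byte 0xE9 = 11101001 → 3-byte char #3 = E9 B0 96.
Offset 9: leading byte 0xF4 = 11110100 → 4-byte char #4 = F4 8D 9A 89.
Offset 13: leading byte 0xE5 = 11100101 → 3-byte char #5 = E5 B7 A9.
Offset 16: leading byte 0xF0 = 11110000 → 4-byte char #6 = F0 90 91 86.
Leading byte 0xF0 = 11110000 matches 11110xxx → 4-byte sequence.
Byte 1: 0xF0 = 11110000, payload 000 (3 bits).
Byte 2: 0x90 = 10010000 (10xxxxxx ✓), payload 010000.
Byte 3: 0x91 = 10010001 (10xxxxxx ✓), payload 010001.
Byte 4: 0x86 = 10000110 (10xxxxxx ✓), payload 000110.
Concatenate: 000010000010001000110 = 0x10446 (21 bits → U+10446).

U+10446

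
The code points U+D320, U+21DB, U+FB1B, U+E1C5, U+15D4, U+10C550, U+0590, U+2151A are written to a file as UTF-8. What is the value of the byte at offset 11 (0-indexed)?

U+D320 → 3-byte form ED 8C A0 at offsets 0–2.
U+21DB → 3-byte form E2 87 9B at offsets 3–5.
U+FB1B → 3-byte form EF AC 9B at offsets 6–8.
U+E1C5 → 3-byte form EE 87 85 at offsets 9–11.
Offset 11 falls in char 4's range; it's byte 3 of EE 87 85 = 0x85.

0x85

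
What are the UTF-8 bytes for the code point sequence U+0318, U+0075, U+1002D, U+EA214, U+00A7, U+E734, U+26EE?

CC 98 75 F0 90 80 AD F3 AA 88 94 C2 A7 EE 9C B4 E2 9B AE

U+0318: 2-byte form → CC 98.
U+0075: 1-byte form → 75.
U+1002D: 4-byte form → F0 90 80 AD.
U+EA214: 4-byte form → F3 AA 88 94.
U+00A7: 2-byte form → C2 A7.
U+E734: 3-byte form → EE 9C B4.
U+26EE: 3-byte form → E2 9B AE.
Concatenated (19 bytes): CC 98 75 F0 90 80 AD F3 AA 88 94 C2 A7 EE 9C B4 E2 9B AE.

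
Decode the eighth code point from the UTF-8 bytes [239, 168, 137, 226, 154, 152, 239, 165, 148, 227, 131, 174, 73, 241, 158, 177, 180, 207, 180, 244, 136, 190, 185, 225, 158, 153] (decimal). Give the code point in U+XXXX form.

U+108FB9

Offset 0: leading byte 0xEF = 11101111 → 3-byte char #1 = EF A8 89.
Offset 3: leading byte 0xE2 = 11100010 → 3-byte char #2 = E2 9A 98.
Offset 6: leading byte 0xEF = 11101111 → 3-byte char #3 = EF A5 94.
Offset 9: leading byte 0xE3 = 11100011 → 3-byte char #4 = E3 83 AE.
Offset 12: leading byte 0x49 = 01001001 → 1-byte char #5 = 49.
Offset 13: leading byte 0xF1 = 11110001 → 4-byte char #6 = F1 9E B1 B4.
Offset 17: leading byte 0xCF = 11001111 → 2-byte char #7 = CF B4.
Offset 19: leading byte 0xF4 = 11110100 → 4-byte char #8 = F4 88 BE B9.
Leading byte 0xF4 = 11110100 matches 11110xxx → 4-byte sequence.
Byte 1: 0xF4 = 11110100, payload 100 (3 bits).
Byte 2: 0x88 = 10001000 (10xxxxxx ✓), payload 001000.
Byte 3: 0xBE = 10111110 (10xxxxxx ✓), payload 111110.
Byte 4: 0xB9 = 10111001 (10xxxxxx ✓), payload 111001.
Concatenate: 100001000111110111001 = 0x108FB9 (21 bits → U+108FB9).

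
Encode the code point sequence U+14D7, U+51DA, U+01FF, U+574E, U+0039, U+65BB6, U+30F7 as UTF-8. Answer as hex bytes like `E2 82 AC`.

U+14D7: 3-byte form → E1 93 97.
U+51DA: 3-byte form → E5 87 9A.
U+01FF: 2-byte form → C7 BF.
U+574E: 3-byte form → E5 9D 8E.
U+0039: 1-byte form → 39.
U+65BB6: 4-byte form → F1 A5 AE B6.
U+30F7: 3-byte form → E3 83 B7.
Concatenated (19 bytes): E1 93 97 E5 87 9A C7 BF E5 9D 8E 39 F1 A5 AE B6 E3 83 B7.

E1 93 97 E5 87 9A C7 BF E5 9D 8E 39 F1 A5 AE B6 E3 83 B7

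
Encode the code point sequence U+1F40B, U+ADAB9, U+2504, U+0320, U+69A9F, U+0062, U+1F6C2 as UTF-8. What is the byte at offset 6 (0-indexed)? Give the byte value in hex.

0xAA

U+1F40B → 4-byte form F0 9F 90 8B at offsets 0–3.
U+ADAB9 → 4-byte form F2 AD AA B9 at offsets 4–7.
Offset 6 falls in char 2's range; it's byte 3 of F2 AD AA B9 = 0xAA.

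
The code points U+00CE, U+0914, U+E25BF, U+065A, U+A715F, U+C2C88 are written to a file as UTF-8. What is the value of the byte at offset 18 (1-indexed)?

0xB2

1-indexed offset 18 is 0-indexed offset 17.
U+00CE → 2-byte form C3 8E at offsets 0–1.
U+0914 → 3-byte form E0 A4 94 at offsets 2–4.
U+E25BF → 4-byte form F3 A2 96 BF at offsets 5–8.
U+065A → 2-byte form D9 9A at offsets 9–10.
U+A715F → 4-byte form F2 A7 85 9F at offsets 11–14.
U+C2C88 → 4-byte form F3 82 B2 88 at offsets 15–18.
Offset 17 falls in char 6's range; it's byte 3 of F3 82 B2 88 = 0xB2.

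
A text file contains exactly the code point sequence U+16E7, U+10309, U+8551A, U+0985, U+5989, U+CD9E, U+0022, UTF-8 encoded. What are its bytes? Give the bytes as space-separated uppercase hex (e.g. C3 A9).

E1 9B A7 F0 90 8C 89 F2 85 94 9A E0 A6 85 E5 A6 89 EC B6 9E 22

U+16E7: 3-byte form → E1 9B A7.
U+10309: 4-byte form → F0 90 8C 89.
U+8551A: 4-byte form → F2 85 94 9A.
U+0985: 3-byte form → E0 A6 85.
U+5989: 3-byte form → E5 A6 89.
U+CD9E: 3-byte form → EC B6 9E.
U+0022: 1-byte form → 22.
Concatenated (21 bytes): E1 9B A7 F0 90 8C 89 F2 85 94 9A E0 A6 85 E5 A6 89 EC B6 9E 22.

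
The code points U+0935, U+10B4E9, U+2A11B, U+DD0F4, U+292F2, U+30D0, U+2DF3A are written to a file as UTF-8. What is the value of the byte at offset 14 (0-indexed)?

U+0935 → 3-byte form E0 A4 B5 at offsets 0–2.
U+10B4E9 → 4-byte form F4 8B 93 A9 at offsets 3–6.
U+2A11B → 4-byte form F0 AA 84 9B at offsets 7–10.
U+DD0F4 → 4-byte form F3 9D 83 B4 at offsets 11–14.
Offset 14 falls in char 4's range; it's byte 4 of F3 9D 83 B4 = 0xB4.

0xB4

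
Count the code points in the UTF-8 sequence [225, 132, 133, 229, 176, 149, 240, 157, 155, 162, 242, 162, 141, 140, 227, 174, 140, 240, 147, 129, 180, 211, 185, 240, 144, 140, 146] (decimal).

8

Byte at offset 0: 0xE1 = 11100001 → 3-byte char (#1). Advance 3.
Byte at offset 3: 0xE5 = 11100101 → 3-byte char (#2). Advance 3.
Byte at offset 6: 0xF0 = 11110000 → 4-byte char (#3). Advance 4.
Byte at offset 10: 0xF2 = 11110010 → 4-byte char (#4). Advance 4.
Byte at offset 14: 0xE3 = 11100011 → 3-byte char (#5). Advance 3.
Byte at offset 17: 0xF0 = 11110000 → 4-byte char (#6). Advance 4.
Byte at offset 21: 0xD3 = 11010011 → 2-byte char (#7). Advance 2.
Byte at offset 23: 0xF0 = 11110000 → 4-byte char (#8). Advance 4.
Reached end at offset 27 after 8 code points.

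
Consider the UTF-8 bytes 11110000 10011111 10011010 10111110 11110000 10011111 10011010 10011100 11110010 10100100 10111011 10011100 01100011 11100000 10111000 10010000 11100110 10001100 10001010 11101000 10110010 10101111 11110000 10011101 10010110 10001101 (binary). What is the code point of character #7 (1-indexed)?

Offset 0: leading byte 0xF0 = 11110000 → 4-byte char #1 = F0 9F 9A BE.
Offset 4: leading byte 0xF0 = 11110000 → 4-byte char #2 = F0 9F 9A 9C.
Offset 8: leading byte 0xF2 = 11110010 → 4-byte char #3 = F2 A4 BB 9C.
Offset 12: leading byte 0x63 = 01100011 → 1-byte char #4 = 63.
Offset 13: leading byte 0xE0 = 11100000 → 3-byte char #5 = E0 B8 90.
Offset 16: leading byte 0xE6 = 11100110 → 3-byte char #6 = E6 8C 8A.
Offset 19: leading byte 0xE8 = 11101000 → 3-byte char #7 = E8 B2 AF.
Leading byte 0xE8 = 11101000 matches 1110xxxx → 3-byte sequence.
Byte 1: 0xE8 = 11101000, payload 1000 (4 bits).
Byte 2: 0xB2 = 10110010 (10xxxxxx ✓), payload 110010.
Byte 3: 0xAF = 10101111 (10xxxxxx ✓), payload 101111.
Concatenate: 1000110010101111 = 0x8CAF (16 bits → U+8CAF).

U+8CAF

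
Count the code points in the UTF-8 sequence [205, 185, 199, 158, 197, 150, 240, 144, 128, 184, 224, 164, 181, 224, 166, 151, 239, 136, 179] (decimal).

7

Byte at offset 0: 0xCD = 11001101 → 2-byte char (#1). Advance 2.
Byte at offset 2: 0xC7 = 11000111 → 2-byte char (#2). Advance 2.
Byte at offset 4: 0xC5 = 11000101 → 2-byte char (#3). Advance 2.
Byte at offset 6: 0xF0 = 11110000 → 4-byte char (#4). Advance 4.
Byte at offset 10: 0xE0 = 11100000 → 3-byte char (#5). Advance 3.
Byte at offset 13: 0xE0 = 11100000 → 3-byte char (#6). Advance 3.
Byte at offset 16: 0xEF = 11101111 → 3-byte char (#7). Advance 3.
Reached end at offset 19 after 7 code points.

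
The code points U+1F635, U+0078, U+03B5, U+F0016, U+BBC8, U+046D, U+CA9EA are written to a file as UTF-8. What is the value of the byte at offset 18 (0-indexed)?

U+1F635 → 4-byte form F0 9F 98 B5 at offsets 0–3.
U+0078 → 1-byte form 78 at offsets 4–4.
U+03B5 → 2-byte form CE B5 at offsets 5–6.
U+F0016 → 4-byte form F3 B0 80 96 at offsets 7–10.
U+BBC8 → 3-byte form EB AF 88 at offsets 11–13.
U+046D → 2-byte form D1 AD at offsets 14–15.
U+CA9EA → 4-byte form F3 8A A7 AA at offsets 16–19.
Offset 18 falls in char 7's range; it's byte 3 of F3 8A A7 AA = 0xA7.

0xA7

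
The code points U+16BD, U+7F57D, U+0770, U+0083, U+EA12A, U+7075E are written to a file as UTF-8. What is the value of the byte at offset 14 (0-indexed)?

U+16BD → 3-byte form E1 9A BD at offsets 0–2.
U+7F57D → 4-byte form F1 BF 95 BD at offsets 3–6.
U+0770 → 2-byte form DD B0 at offsets 7–8.
U+0083 → 2-byte form C2 83 at offsets 9–10.
U+EA12A → 4-byte form F3 AA 84 AA at offsets 11–14.
Offset 14 falls in char 5's range; it's byte 4 of F3 AA 84 AA = 0xAA.

0xAA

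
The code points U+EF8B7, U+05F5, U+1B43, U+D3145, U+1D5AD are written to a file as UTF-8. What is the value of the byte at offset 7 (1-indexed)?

1-indexed offset 7 is 0-indexed offset 6.
U+EF8B7 → 4-byte form F3 AF A2 B7 at offsets 0–3.
U+05F5 → 2-byte form D7 B5 at offsets 4–5.
U+1B43 → 3-byte form E1 AD 83 at offsets 6–8.
Offset 6 falls in char 3's range; it's byte 1 of E1 AD 83 = 0xE1.

0xE1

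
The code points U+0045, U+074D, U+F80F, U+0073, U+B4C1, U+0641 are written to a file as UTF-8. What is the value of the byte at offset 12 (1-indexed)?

1-indexed offset 12 is 0-indexed offset 11.
U+0045 → 1-byte form 45 at offsets 0–0.
U+074D → 2-byte form DD 8D at offsets 1–2.
U+F80F → 3-byte form EF A0 8F at offsets 3–5.
U+0073 → 1-byte form 73 at offsets 6–6.
U+B4C1 → 3-byte form EB 93 81 at offsets 7–9.
U+0641 → 2-byte form D9 81 at offsets 10–11.
Offset 11 falls in char 6's range; it's byte 2 of D9 81 = 0x81.

0x81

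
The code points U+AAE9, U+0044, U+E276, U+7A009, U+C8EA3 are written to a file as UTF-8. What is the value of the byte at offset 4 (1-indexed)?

0x44

1-indexed offset 4 is 0-indexed offset 3.
U+AAE9 → 3-byte form EA AB A9 at offsets 0–2.
U+0044 → 1-byte form 44 at offsets 3–3.
Offset 3 falls in char 2's range; it's byte 1 of 44 = 0x44.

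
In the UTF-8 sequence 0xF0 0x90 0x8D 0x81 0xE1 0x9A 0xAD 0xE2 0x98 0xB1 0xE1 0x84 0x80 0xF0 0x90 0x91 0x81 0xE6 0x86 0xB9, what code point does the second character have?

U+16AD

Offset 0: leading byte 0xF0 = 11110000 → 4-byte char #1 = F0 90 8D 81.
Offset 4: leading byte 0xE1 = 11100001 → 3-byte char #2 = E1 9A AD.
Leading byte 0xE1 = 11100001 matches 1110xxxx → 3-byte sequence.
Byte 1: 0xE1 = 11100001, payload 0001 (4 bits).
Byte 2: 0x9A = 10011010 (10xxxxxx ✓), payload 011010.
Byte 3: 0xAD = 10101101 (10xxxxxx ✓), payload 101101.
Concatenate: 0001011010101101 = 0x16AD (16 bits → U+16AD).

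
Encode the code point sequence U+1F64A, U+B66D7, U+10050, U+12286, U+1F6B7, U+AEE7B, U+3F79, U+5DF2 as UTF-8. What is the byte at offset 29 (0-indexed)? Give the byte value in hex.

U+1F64A → 4-byte form F0 9F 99 8A at offsets 0–3.
U+B66D7 → 4-byte form F2 B6 9B 97 at offsets 4–7.
U+10050 → 4-byte form F0 90 81 90 at offsets 8–11.
U+12286 → 4-byte form F0 92 8A 86 at offsets 12–15.
U+1F6B7 → 4-byte form F0 9F 9A B7 at offsets 16–19.
U+AEE7B → 4-byte form F2 AE B9 BB at offsets 20–23.
U+3F79 → 3-byte form E3 BD B9 at offsets 24–26.
U+5DF2 → 3-byte form E5 B7 B2 at offsets 27–29.
Offset 29 falls in char 8's range; it's byte 3 of E5 B7 B2 = 0xB2.

0xB2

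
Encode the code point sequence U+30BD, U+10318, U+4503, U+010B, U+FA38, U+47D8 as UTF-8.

U+30BD: 3-byte form → E3 82 BD.
U+10318: 4-byte form → F0 90 8C 98.
U+4503: 3-byte form → E4 94 83.
U+010B: 2-byte form → C4 8B.
U+FA38: 3-byte form → EF A8 B8.
U+47D8: 3-byte form → E4 9F 98.
Concatenated (18 bytes): E3 82 BD F0 90 8C 98 E4 94 83 C4 8B EF A8 B8 E4 9F 98.

E3 82 BD F0 90 8C 98 E4 94 83 C4 8B EF A8 B8 E4 9F 98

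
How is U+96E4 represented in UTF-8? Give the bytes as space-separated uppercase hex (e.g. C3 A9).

E9 9B A4

U+96E4 = 0x96E4 = 38628 decimal. In range U+0800–U+FFFF → 3-byte form: 1110xxxx 10xxxxxx 10xxxxxx.
Binary (16 bits): 1001011011100100.
Split 4+6+6: 1001 | 011011 | 100100.
Byte 1: 11101001 = 0xE9.
Byte 2: 10011011 = 0x9B.
Byte 3: 10100100 = 0xA4.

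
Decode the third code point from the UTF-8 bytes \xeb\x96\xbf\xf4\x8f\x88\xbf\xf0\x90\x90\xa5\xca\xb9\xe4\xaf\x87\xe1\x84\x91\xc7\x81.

U+10425

Offset 0: leading byte 0xEB = 11101011 → 3-byte char #1 = EB 96 BF.
Offset 3: leading byte 0xF4 = 11110100 → 4-byte char #2 = F4 8F 88 BF.
Offset 7: leading byte 0xF0 = 11110000 → 4-byte char #3 = F0 90 90 A5.
Leading byte 0xF0 = 11110000 matches 11110xxx → 4-byte sequence.
Byte 1: 0xF0 = 11110000, payload 000 (3 bits).
Byte 2: 0x90 = 10010000 (10xxxxxx ✓), payload 010000.
Byte 3: 0x90 = 10010000 (10xxxxxx ✓), payload 010000.
Byte 4: 0xA5 = 10100101 (10xxxxxx ✓), payload 100101.
Concatenate: 000010000010000100101 = 0x10425 (21 bits → U+10425).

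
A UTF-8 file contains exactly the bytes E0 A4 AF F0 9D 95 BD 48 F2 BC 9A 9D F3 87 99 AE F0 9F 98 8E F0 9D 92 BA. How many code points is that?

Byte at offset 0: 0xE0 = 11100000 → 3-byte char (#1). Advance 3.
Byte at offset 3: 0xF0 = 11110000 → 4-byte char (#2). Advance 4.
Byte at offset 7: 0x48 = 01001000 → 1-byte char (#3). Advance 1.
Byte at offset 8: 0xF2 = 11110010 → 4-byte char (#4). Advance 4.
Byte at offset 12: 0xF3 = 11110011 → 4-byte char (#5). Advance 4.
Byte at offset 16: 0xF0 = 11110000 → 4-byte char (#6). Advance 4.
Byte at offset 20: 0xF0 = 11110000 → 4-byte char (#7). Advance 4.
Reached end at offset 24 after 7 code points.

7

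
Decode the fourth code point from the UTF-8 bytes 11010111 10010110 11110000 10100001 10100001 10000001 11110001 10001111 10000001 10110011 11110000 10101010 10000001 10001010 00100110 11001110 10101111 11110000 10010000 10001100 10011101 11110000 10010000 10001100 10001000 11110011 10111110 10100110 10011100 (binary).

Offset 0: leading byte 0xD7 = 11010111 → 2-byte char #1 = D7 96.
Offset 2: leading byte 0xF0 = 11110000 → 4-byte char #2 = F0 A1 A1 81.
Offset 6: leading byte 0xF1 = 11110001 → 4-byte char #3 = F1 8F 81 B3.
Offset 10: leading byte 0xF0 = 11110000 → 4-byte char #4 = F0 AA 81 8A.
Leading byte 0xF0 = 11110000 matches 11110xxx → 4-byte sequence.
Byte 1: 0xF0 = 11110000, payload 000 (3 bits).
Byte 2: 0xAA = 10101010 (10xxxxxx ✓), payload 101010.
Byte 3: 0x81 = 10000001 (10xxxxxx ✓), payload 000001.
Byte 4: 0x8A = 10001010 (10xxxxxx ✓), payload 001010.
Concatenate: 000101010000001001010 = 0x2A04A (21 bits → U+2A04A).

U+2A04A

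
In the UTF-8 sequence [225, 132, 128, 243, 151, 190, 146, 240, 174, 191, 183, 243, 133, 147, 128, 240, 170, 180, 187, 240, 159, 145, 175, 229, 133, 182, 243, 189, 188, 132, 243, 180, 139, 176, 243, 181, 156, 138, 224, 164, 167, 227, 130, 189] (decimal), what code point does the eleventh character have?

U+0927

Offset 0: leading byte 0xE1 = 11100001 → 3-byte char #1 = E1 84 80.
Offset 3: leading byte 0xF3 = 11110011 → 4-byte char #2 = F3 97 BE 92.
Offset 7: leading byte 0xF0 = 11110000 → 4-byte char #3 = F0 AE BF B7.
Offset 11: leading byte 0xF3 = 11110011 → 4-byte char #4 = F3 85 93 80.
Offset 15: leading byte 0xF0 = 11110000 → 4-byte char #5 = F0 AA B4 BB.
Offset 19: leading byte 0xF0 = 11110000 → 4-byte char #6 = F0 9F 91 AF.
Offset 23: leading byte 0xE5 = 11100101 → 3-byte char #7 = E5 85 B6.
Offset 26: leading byte 0xF3 = 11110011 → 4-byte char #8 = F3 BD BC 84.
Offset 30: leading byte 0xF3 = 11110011 → 4-byte char #9 = F3 B4 8B B0.
Offset 34: leading byte 0xF3 = 11110011 → 4-byte char #10 = F3 B5 9C 8A.
Offset 38: leading byte 0xE0 = 11100000 → 3-byte char #11 = E0 A4 A7.
Leading byte 0xE0 = 11100000 matches 1110xxxx → 3-byte sequence.
Byte 1: 0xE0 = 11100000, payload 0000 (4 bits).
Byte 2: 0xA4 = 10100100 (10xxxxxx ✓), payload 100100.
Byte 3: 0xA7 = 10100111 (10xxxxxx ✓), payload 100111.
Concatenate: 0000100100100111 = 0x927 (16 bits → U+0927).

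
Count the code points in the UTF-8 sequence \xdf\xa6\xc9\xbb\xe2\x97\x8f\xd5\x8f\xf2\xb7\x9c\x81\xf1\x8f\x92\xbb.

6

Byte at offset 0: 0xDF = 11011111 → 2-byte char (#1). Advance 2.
Byte at offset 2: 0xC9 = 11001001 → 2-byte char (#2). Advance 2.
Byte at offset 4: 0xE2 = 11100010 → 3-byte char (#3). Advance 3.
Byte at offset 7: 0xD5 = 11010101 → 2-byte char (#4). Advance 2.
Byte at offset 9: 0xF2 = 11110010 → 4-byte char (#5). Advance 4.
Byte at offset 13: 0xF1 = 11110001 → 4-byte char (#6). Advance 4.
Reached end at offset 17 after 6 code points.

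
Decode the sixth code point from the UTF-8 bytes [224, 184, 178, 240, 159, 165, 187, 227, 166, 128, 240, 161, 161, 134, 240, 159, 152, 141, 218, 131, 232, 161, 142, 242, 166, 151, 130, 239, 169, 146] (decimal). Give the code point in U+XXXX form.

U+0683

Offset 0: leading byte 0xE0 = 11100000 → 3-byte char #1 = E0 B8 B2.
Offset 3: leading byte 0xF0 = 11110000 → 4-byte char #2 = F0 9F A5 BB.
Offset 7: leading byte 0xE3 = 11100011 → 3-byte char #3 = E3 A6 80.
Offset 10: leading byte 0xF0 = 11110000 → 4-byte char #4 = F0 A1 A1 86.
Offset 14: leading byte 0xF0 = 11110000 → 4-byte char #5 = F0 9F 98 8D.
Offset 18: leading byte 0xDA = 11011010 → 2-byte char #6 = DA 83.
Leading byte 0xDA = 11011010 matches 110xxxxx → 2-byte sequence.
Byte 1: 0xDA = 11011010, payload 11010 (5 bits).
Byte 2: 0x83 = 10000011 (10xxxxxx ✓), payload 000011.
Concatenate: 11010000011 = 0x683 (11 bits → U+0683).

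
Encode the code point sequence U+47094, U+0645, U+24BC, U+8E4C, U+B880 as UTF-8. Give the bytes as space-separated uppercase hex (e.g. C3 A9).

F1 87 82 94 D9 85 E2 92 BC E8 B9 8C EB A2 80

U+47094: 4-byte form → F1 87 82 94.
U+0645: 2-byte form → D9 85.
U+24BC: 3-byte form → E2 92 BC.
U+8E4C: 3-byte form → E8 B9 8C.
U+B880: 3-byte form → EB A2 80.
Concatenated (15 bytes): F1 87 82 94 D9 85 E2 92 BC E8 B9 8C EB A2 80.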